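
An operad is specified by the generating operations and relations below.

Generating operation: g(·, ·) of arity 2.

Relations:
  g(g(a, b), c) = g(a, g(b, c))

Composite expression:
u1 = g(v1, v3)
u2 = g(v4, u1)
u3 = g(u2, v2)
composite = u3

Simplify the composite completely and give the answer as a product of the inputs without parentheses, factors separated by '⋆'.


v4 ⋆ v1 ⋆ v3 ⋆ v2

The g-tree's shape is irrelevant; the v-reading-order decides.
g(v1, v3) flattens to v1 ⋆ v3
g(v4, g(v1, v3)) flattens to v4 ⋆ v1 ⋆ v3
g(g(v4, g(v1, v3)), v2) flattens to v4 ⋆ v1 ⋆ v3 ⋆ v2


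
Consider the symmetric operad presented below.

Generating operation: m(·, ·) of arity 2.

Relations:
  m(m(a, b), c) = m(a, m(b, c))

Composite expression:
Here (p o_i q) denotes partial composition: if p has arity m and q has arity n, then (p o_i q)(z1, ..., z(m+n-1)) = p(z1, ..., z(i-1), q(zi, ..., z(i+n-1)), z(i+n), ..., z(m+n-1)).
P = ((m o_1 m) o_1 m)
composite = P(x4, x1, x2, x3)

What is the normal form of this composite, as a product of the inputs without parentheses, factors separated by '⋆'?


x4 ⋆ x1 ⋆ x2 ⋆ x3


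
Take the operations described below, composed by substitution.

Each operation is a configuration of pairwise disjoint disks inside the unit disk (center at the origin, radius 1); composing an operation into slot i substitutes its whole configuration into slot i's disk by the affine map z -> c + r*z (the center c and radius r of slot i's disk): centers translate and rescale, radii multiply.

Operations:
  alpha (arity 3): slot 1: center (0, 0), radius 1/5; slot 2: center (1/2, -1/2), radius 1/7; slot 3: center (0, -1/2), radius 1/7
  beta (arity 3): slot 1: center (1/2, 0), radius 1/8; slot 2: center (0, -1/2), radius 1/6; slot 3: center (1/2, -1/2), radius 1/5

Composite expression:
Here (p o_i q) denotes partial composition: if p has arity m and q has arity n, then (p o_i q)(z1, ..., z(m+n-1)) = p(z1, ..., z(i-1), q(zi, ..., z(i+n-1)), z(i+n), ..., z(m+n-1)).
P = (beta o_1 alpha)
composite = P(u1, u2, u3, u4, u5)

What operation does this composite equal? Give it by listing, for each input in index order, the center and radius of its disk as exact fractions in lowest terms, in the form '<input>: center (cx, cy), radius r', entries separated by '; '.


u1: center (1/2, 0), radius 1/40; u2: center (9/16, -1/16), radius 1/56; u3: center (1/2, -1/16), radius 1/56; u4: center (0, -1/2), radius 1/6; u5: center (1/2, -1/2), radius 1/5

Follow each u-input down from beta: c' goes to c + r*c', radius to r*r'.
u1: after 2 affine steps, its disk has center (1/2, 0), radius 1/40
u2: after 2 affine steps, its disk has center (9/16, -1/16), radius 1/56
u3: after 2 affine steps, its disk has center (1/2, -1/16), radius 1/56
u4: after 1 affine step, its disk has center (0, -1/2), radius 1/6
u5: after 1 affine step, its disk has center (1/2, -1/2), radius 1/5


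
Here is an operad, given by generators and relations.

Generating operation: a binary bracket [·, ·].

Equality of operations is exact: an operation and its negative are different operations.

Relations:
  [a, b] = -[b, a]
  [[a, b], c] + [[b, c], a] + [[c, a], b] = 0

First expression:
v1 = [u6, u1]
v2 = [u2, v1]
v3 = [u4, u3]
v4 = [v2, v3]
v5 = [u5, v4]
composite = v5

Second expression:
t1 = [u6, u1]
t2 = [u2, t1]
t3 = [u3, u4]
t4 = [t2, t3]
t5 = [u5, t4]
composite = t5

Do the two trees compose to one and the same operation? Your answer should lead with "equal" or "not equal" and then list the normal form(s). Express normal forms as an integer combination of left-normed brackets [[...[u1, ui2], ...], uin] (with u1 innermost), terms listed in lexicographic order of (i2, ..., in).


not equal; first: [[[[[u1, u6], u2], u3], u4], u5] - [[[[[u1, u6], u2], u4], u3], u5]; second: -[[[[[u1, u6], u2], u3], u4], u5] + [[[[[u1, u6], u2], u4], u3], u5]

In normal form, the first expression is [[[[[u1, u6], u2], u3], u4], u5] - [[[[[u1, u6], u2], u4], u3], u5]
In normal form, the second expression is -[[[[[u1, u6], u2], u3], u4], u5] + [[[[[u1, u6], u2], u4], u3], u5]
They disagree, so not equal.


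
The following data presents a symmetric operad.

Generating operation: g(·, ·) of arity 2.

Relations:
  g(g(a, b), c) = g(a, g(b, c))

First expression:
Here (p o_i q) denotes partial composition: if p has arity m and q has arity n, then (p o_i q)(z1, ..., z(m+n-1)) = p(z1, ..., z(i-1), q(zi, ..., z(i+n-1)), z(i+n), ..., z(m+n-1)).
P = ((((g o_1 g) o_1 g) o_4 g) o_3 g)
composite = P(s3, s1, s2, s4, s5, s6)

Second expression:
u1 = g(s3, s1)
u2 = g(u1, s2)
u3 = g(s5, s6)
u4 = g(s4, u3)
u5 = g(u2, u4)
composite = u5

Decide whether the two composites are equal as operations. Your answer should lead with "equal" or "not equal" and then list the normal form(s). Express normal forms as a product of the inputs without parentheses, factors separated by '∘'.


equal; the common form is s3 ∘ s1 ∘ s2 ∘ s4 ∘ s5 ∘ s6

The first composite normalizes to s3 ∘ s1 ∘ s2 ∘ s4 ∘ s5 ∘ s6
The second composite normalizes to s3 ∘ s1 ∘ s2 ∘ s4 ∘ s5 ∘ s6
Both agree, so they are equal.


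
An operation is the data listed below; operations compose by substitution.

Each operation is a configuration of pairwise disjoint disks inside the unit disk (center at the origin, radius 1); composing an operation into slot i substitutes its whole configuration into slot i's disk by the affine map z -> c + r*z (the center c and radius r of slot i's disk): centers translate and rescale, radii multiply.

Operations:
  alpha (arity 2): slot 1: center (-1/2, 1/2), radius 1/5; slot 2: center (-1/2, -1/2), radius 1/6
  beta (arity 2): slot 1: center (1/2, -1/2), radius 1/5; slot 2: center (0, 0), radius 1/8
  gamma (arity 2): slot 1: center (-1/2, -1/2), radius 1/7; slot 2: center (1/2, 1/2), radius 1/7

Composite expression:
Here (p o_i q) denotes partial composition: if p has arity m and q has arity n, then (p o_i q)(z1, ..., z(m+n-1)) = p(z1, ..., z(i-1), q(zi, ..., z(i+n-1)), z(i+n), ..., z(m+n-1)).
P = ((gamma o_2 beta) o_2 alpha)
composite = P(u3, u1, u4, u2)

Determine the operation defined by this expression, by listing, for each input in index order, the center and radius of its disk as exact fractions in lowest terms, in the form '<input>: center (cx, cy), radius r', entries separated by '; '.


Each u-disk chains the slot maps above it in gamma; radii multiply.
u3 passes through 1 substitution, ending at center (-1/2, -1/2), radius 1/7
u1 passes through 3 substitutions, ending at center (39/70, 31/70), radius 1/175
u4 passes through 3 substitutions, ending at center (39/70, 29/70), radius 1/210
u2 passes through 2 substitutions, ending at center (1/2, 1/2), radius 1/56

u1: center (39/70, 31/70), radius 1/175; u2: center (1/2, 1/2), radius 1/56; u3: center (-1/2, -1/2), radius 1/7; u4: center (39/70, 29/70), radius 1/210


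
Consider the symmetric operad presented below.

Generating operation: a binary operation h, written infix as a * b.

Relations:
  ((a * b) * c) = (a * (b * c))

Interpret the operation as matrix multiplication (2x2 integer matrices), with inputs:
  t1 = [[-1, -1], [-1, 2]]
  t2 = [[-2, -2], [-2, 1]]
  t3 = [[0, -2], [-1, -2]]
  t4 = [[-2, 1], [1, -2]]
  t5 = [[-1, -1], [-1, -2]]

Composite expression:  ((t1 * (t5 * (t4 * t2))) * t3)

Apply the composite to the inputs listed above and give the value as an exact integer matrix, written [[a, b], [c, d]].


[[2, -16], [-7, 2]]

(t4 * t2) = [[2, 5], [2, -4]]
(t5 * (t4 * t2)) = [[-4, -1], [-6, 3]]
(t1 * (t5 * (t4 * t2))) = [[10, -2], [-8, 7]]
((t1 * (t5 * (t4 * t2))) * t3) = [[2, -16], [-7, 2]]


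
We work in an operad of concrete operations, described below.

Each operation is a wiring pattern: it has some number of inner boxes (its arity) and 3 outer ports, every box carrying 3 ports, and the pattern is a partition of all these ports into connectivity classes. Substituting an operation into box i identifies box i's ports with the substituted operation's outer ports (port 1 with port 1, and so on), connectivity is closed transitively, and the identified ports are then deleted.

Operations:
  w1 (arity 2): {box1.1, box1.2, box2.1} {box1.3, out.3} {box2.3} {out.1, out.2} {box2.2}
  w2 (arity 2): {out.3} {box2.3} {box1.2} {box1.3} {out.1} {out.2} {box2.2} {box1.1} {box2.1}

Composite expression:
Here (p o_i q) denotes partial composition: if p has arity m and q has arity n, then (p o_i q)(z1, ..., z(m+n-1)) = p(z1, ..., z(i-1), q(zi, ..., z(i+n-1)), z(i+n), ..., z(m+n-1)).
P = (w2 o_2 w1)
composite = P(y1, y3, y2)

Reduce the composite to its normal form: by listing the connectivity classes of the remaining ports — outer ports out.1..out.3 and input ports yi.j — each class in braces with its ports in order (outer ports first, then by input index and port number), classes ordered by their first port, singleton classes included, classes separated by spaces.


Two ports join when wires chain via w2-identified ports.
w1 over (y3, y2) gives {out.1, out.2} {out.3, y3.3} {y2.1, y3.1, y3.2} {y2.2} {y2.3}, out.j being that stage's outer ports
w2 over (y1, y3, y2) gives {out.1} {out.2} {out.3} {y1.1} {y1.2} {y1.3} {y2.1, y3.1, y3.2} {y2.2} {y2.3} {y3.3}, out.j being that stage's outer ports

{out.1} {out.2} {out.3} {y1.1} {y1.2} {y1.3} {y2.1, y3.1, y3.2} {y2.2} {y2.3} {y3.3}


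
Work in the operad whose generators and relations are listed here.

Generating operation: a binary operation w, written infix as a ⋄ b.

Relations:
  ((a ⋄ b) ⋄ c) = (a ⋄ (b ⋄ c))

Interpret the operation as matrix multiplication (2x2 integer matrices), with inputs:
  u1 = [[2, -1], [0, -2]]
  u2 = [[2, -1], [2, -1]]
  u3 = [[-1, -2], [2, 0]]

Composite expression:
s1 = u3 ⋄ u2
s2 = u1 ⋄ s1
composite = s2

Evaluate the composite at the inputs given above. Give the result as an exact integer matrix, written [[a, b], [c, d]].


[[-16, 8], [-8, 4]]

(u3 ⋄ u2) = [[-6, 3], [4, -2]]
(u1 ⋄ (u3 ⋄ u2)) = [[-16, 8], [-8, 4]]


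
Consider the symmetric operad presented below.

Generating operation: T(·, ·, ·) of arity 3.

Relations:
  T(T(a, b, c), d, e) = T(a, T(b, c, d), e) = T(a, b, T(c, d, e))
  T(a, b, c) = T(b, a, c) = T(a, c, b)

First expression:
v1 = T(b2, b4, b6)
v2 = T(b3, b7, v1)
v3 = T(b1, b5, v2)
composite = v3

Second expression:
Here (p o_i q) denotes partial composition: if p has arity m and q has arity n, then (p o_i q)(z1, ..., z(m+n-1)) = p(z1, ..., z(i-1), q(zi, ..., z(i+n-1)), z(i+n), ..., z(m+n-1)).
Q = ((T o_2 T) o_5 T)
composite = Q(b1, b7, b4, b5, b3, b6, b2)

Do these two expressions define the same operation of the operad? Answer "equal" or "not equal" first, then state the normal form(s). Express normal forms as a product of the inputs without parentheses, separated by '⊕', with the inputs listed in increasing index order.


Normal form of the first expression: b1 ⊕ b2 ⊕ b3 ⊕ b4 ⊕ b5 ⊕ b6 ⊕ b7
Normal form of the second expression: b1 ⊕ b2 ⊕ b3 ⊕ b4 ⊕ b5 ⊕ b6 ⊕ b7
The forms coincide; equal.

equal: each reduces to b1 ⊕ b2 ⊕ b3 ⊕ b4 ⊕ b5 ⊕ b6 ⊕ b7


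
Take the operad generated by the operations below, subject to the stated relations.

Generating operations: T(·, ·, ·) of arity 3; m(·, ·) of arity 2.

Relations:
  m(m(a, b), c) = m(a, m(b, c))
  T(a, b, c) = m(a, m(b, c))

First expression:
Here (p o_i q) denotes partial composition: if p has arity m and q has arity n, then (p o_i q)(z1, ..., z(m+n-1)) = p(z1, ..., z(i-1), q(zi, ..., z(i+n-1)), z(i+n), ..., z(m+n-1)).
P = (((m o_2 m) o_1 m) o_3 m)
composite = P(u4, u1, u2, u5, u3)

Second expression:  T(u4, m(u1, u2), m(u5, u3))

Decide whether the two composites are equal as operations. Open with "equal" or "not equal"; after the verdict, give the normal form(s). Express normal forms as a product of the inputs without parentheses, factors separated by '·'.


equal; the common form is u4 · u1 · u2 · u5 · u3

In normal form, the first expression is u4 · u1 · u2 · u5 · u3
In normal form, the second expression is u4 · u1 · u2 · u5 · u3
The normal forms match — equal.


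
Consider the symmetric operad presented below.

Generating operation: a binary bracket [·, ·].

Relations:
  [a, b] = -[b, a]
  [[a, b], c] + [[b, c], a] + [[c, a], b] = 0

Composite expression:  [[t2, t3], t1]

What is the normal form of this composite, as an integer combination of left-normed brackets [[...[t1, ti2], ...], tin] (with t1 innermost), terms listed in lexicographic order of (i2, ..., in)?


Skip Jacobi rewriting: expand, keep t1-initial words, read off terms.
Composite bracket: [[t2, t3], t1]
Applying ab - ba throughout gives 4 signed words (2^2 = 4).
Words beginning with t1 determine it all:
  t1t2t3 (sign -1) contributes -[[t1, t2], t3]
  t1t3t2 (sign +1) contributes +[[t1, t3], t2]

-[[t1, t2], t3] + [[t1, t3], t2]


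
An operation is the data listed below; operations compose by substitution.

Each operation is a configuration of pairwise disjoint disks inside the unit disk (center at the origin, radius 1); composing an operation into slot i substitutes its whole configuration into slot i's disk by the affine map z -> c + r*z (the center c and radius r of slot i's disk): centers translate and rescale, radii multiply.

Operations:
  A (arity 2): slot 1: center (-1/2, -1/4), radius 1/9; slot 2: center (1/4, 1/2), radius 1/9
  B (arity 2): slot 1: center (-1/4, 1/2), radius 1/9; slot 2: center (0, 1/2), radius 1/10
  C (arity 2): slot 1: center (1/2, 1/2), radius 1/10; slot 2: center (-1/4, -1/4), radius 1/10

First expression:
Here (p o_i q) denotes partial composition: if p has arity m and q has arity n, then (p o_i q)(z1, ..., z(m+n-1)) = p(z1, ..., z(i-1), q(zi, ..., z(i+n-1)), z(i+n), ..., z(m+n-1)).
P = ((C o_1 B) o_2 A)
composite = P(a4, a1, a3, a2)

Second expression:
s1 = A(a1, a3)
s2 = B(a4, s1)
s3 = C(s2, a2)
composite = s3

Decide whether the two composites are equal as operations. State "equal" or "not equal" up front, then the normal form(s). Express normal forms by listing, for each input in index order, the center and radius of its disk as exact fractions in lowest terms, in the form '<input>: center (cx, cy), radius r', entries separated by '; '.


equal; the common form is a1: center (99/200, 219/400), radius 1/900; a2: center (-1/4, -1/4), radius 1/10; a3: center (201/400, 111/200), radius 1/900; a4: center (19/40, 11/20), radius 1/90

The first composite normalizes to a1: center (99/200, 219/400), radius 1/900; a2: center (-1/4, -1/4), radius 1/10; a3: center (201/400, 111/200), radius 1/900; a4: center (19/40, 11/20), radius 1/90
The second composite normalizes to a1: center (99/200, 219/400), radius 1/900; a2: center (-1/4, -1/4), radius 1/10; a3: center (201/400, 111/200), radius 1/900; a4: center (19/40, 11/20), radius 1/90
Identical normal forms: equal.


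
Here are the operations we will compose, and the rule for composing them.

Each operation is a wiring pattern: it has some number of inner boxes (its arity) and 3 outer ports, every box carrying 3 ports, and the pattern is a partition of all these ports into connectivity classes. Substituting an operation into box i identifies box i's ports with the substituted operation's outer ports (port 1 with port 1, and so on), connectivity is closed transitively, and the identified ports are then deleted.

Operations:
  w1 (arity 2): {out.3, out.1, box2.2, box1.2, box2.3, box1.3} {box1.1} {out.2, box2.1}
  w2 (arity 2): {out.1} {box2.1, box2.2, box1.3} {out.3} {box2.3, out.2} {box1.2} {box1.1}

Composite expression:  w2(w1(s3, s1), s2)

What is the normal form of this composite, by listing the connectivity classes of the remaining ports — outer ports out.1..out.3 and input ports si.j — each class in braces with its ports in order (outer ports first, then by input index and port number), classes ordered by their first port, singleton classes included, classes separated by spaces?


{out.1} {out.2, s2.3} {out.3} {s1.1} {s1.2, s1.3, s2.1, s2.2, s3.2, s3.3} {s3.1}


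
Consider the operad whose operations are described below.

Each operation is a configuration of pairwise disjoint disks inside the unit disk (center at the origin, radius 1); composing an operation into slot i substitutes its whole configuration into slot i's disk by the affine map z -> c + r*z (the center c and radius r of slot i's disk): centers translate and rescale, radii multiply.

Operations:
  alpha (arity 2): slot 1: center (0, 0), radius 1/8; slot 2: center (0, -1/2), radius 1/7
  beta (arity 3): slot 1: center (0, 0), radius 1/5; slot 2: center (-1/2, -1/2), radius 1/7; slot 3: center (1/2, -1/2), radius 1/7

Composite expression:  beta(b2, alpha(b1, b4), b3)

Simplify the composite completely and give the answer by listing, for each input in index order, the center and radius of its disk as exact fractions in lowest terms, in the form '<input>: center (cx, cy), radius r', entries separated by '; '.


b1: center (-1/2, -1/2), radius 1/56; b2: center (0, 0), radius 1/5; b3: center (1/2, -1/2), radius 1/7; b4: center (-1/2, -4/7), radius 1/49

Below beta, radii multiply path by path; the b-disk centers shift.
b2 passes through 1 substitution, ending at center (0, 0), radius 1/5
b1 passes through 2 substitutions, ending at center (-1/2, -1/2), radius 1/56
b4 passes through 2 substitutions, ending at center (-1/2, -4/7), radius 1/49
b3 passes through 1 substitution, ending at center (1/2, -1/2), radius 1/7


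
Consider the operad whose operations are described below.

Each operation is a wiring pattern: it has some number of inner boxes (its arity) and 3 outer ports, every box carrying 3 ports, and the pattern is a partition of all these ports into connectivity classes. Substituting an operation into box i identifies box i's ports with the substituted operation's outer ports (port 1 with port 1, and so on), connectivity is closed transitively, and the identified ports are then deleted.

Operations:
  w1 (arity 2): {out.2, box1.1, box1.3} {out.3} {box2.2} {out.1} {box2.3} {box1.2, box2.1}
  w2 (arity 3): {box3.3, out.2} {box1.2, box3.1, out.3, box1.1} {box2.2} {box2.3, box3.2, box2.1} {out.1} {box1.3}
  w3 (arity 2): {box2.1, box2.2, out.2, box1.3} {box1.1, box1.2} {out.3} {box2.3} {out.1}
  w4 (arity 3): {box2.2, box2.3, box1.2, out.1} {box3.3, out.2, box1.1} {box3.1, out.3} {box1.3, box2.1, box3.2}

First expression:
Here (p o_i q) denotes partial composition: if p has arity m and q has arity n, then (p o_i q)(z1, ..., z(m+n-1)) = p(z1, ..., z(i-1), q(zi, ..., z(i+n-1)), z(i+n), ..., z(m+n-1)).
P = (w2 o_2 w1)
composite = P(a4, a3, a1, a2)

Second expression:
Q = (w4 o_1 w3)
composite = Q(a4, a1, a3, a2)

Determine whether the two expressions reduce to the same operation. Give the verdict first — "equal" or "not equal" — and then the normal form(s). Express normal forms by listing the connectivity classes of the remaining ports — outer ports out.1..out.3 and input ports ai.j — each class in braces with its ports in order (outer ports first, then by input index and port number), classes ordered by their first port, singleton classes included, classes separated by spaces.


not equal; the first gives {out.1} {out.2, a2.3} {out.3, a2.1, a4.1, a4.2} {a1.1, a3.2} {a1.2} {a1.3} {a2.2} {a3.1, a3.3} {a4.3} and the second {out.1, a1.1, a1.2, a3.2, a3.3, a4.3} {out.2, a2.3} {out.3, a2.1} {a1.3} {a2.2, a3.1} {a4.1, a4.2}

The first expression reduces to {out.1} {out.2, a2.3} {out.3, a2.1, a4.1, a4.2} {a1.1, a3.2} {a1.2} {a1.3} {a2.2} {a3.1, a3.3} {a4.3}
The second expression reduces to {out.1, a1.1, a1.2, a3.2, a3.3, a4.3} {out.2, a2.3} {out.3, a2.1} {a1.3} {a2.2, a3.1} {a4.1, a4.2}
Distinct normal forms: not equal.


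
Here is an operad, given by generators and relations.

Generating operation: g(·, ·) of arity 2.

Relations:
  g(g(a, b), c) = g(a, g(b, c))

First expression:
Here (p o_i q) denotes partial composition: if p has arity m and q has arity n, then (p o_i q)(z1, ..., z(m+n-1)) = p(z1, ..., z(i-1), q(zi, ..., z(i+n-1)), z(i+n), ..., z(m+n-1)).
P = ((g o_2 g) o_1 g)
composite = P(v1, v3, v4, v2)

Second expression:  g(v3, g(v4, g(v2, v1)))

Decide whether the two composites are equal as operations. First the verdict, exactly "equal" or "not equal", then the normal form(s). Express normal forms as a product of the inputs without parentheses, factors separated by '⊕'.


not equal; first: v1 ⊕ v3 ⊕ v4 ⊕ v2; second: v3 ⊕ v4 ⊕ v2 ⊕ v1

Normal form of the first expression: v1 ⊕ v3 ⊕ v4 ⊕ v2
Normal form of the second expression: v3 ⊕ v4 ⊕ v2 ⊕ v1
They disagree, so not equal.


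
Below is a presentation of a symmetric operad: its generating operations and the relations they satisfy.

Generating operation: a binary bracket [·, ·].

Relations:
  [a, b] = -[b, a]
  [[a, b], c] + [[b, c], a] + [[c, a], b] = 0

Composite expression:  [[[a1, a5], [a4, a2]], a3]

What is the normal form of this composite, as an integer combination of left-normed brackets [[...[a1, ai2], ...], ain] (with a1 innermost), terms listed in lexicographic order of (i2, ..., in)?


Left-normed coefficients sit on the a1-initial expansion words.
Composite bracket: [[[a1, a5], [a4, a2]], a3]
Expanding via [a, b] = ab - ba: 16 signed words (2^4 = 16).
Words beginning with a1 determine it all:
  sign of a1a5a2a4a3 is -1, so it contributes -[[[[a1, a5], a2], a4], a3]
  sign of a1a5a4a2a3 is +1, so it contributes +[[[[a1, a5], a4], a2], a3]

-[[[[a1, a5], a2], a4], a3] + [[[[a1, a5], a4], a2], a3]


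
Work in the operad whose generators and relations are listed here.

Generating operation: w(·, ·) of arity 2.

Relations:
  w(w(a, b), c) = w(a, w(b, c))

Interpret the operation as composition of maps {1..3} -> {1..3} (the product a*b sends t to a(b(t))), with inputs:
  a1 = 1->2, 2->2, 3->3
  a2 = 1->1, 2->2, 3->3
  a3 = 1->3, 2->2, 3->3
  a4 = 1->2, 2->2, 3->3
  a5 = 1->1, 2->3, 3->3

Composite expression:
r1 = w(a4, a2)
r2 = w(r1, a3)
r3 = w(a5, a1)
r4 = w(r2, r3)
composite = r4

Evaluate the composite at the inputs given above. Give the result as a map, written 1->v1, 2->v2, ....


1->3, 2->3, 3->3


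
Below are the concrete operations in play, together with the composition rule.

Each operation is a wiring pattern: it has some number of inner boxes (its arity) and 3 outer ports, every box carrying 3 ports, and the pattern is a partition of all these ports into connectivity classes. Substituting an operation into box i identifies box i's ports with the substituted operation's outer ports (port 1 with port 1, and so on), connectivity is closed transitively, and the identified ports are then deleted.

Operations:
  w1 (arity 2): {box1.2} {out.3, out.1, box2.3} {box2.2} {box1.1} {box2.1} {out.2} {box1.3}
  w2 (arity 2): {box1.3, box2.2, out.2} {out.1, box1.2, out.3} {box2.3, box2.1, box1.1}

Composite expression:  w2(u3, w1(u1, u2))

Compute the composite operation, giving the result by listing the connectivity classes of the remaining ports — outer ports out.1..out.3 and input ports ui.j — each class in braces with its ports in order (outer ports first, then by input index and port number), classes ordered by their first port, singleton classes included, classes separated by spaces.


Treat the ports identified at w2 as solder joints: merge, then drop.
the subtree at w1 composes to {out.1, out.3, u2.3} {out.2} {u1.1} {u1.2} {u1.3} {u2.1} {u2.2} on (u1, u2); out.j = own outer ports
the subtree at w2 composes to {out.1, out.3, u3.2} {out.2, u3.3} {u1.1} {u1.2} {u1.3} {u2.1} {u2.2} {u2.3, u3.1} on (u3, u1, u2); out.j = own outer ports

{out.1, out.3, u3.2} {out.2, u3.3} {u1.1} {u1.2} {u1.3} {u2.1} {u2.2} {u2.3, u3.1}


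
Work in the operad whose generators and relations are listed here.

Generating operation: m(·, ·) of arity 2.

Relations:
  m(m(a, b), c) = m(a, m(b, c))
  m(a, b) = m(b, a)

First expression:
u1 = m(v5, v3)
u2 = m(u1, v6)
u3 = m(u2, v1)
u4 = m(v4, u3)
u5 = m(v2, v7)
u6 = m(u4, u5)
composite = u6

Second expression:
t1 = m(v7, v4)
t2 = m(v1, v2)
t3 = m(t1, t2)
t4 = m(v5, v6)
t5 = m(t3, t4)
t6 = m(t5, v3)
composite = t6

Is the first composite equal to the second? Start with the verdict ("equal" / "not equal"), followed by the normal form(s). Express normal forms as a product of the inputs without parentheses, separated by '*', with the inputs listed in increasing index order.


The first expression reduces to v1 * v2 * v3 * v4 * v5 * v6 * v7
The second expression reduces to v1 * v2 * v3 * v4 * v5 * v6 * v7
One common form — equal.

equal: each reduces to v1 * v2 * v3 * v4 * v5 * v6 * v7


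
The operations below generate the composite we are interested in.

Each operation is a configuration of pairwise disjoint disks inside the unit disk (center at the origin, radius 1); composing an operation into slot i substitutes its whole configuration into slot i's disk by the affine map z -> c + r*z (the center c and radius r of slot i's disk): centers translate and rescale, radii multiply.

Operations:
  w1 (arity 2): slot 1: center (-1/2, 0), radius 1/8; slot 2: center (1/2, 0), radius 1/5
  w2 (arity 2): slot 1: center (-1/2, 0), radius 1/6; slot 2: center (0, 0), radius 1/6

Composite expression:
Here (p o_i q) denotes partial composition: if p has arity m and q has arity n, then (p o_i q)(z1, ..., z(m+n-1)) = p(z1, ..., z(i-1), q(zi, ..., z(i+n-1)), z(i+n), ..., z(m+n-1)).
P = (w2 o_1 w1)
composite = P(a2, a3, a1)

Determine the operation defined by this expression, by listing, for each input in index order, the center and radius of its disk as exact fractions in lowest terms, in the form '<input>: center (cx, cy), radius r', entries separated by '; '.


a1: center (0, 0), radius 1/6; a2: center (-7/12, 0), radius 1/48; a3: center (-5/12, 0), radius 1/30


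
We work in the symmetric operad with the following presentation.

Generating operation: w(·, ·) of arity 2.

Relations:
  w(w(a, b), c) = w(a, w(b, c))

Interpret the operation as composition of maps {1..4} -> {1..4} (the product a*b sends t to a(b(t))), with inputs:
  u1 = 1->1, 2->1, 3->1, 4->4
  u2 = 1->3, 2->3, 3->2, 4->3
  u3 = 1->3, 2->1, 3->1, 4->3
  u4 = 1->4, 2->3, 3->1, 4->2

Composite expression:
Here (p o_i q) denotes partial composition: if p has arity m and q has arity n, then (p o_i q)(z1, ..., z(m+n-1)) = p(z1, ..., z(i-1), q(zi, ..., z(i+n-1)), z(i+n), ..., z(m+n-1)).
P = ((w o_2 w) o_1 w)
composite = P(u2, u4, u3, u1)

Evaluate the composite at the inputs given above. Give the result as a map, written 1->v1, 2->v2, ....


1->3, 2->3, 3->3, 4->3

w(u2, u4) = 1->3, 2->2, 3->3, 4->3
w(u3, u1) = 1->3, 2->3, 3->3, 4->3
w(w(u2, u4), w(u3, u1)) = 1->3, 2->3, 3->3, 4->3


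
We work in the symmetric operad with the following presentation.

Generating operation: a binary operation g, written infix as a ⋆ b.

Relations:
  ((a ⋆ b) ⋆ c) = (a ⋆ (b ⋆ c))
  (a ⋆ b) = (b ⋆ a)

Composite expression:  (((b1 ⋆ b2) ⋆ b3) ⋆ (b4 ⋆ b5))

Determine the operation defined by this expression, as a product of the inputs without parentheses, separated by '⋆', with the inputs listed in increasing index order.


b1 ⋆ b2 ⋆ b3 ⋆ b4 ⋆ b5

With g associative and commutative, the b-input set is all that matters.
(b1 ⋆ b2) unparenthesizes to b1 ⋆ b2
((b1 ⋆ b2) ⋆ b3) unparenthesizes to b1 ⋆ b2 ⋆ b3
(b4 ⋆ b5) unparenthesizes to b4 ⋆ b5
(((b1 ⋆ b2) ⋆ b3) ⋆ (b4 ⋆ b5)) unparenthesizes to b1 ⋆ b2 ⋆ b3 ⋆ b4 ⋆ b5
rearranged into index order: b1 ⋆ b2 ⋆ b3 ⋆ b4 ⋆ b5


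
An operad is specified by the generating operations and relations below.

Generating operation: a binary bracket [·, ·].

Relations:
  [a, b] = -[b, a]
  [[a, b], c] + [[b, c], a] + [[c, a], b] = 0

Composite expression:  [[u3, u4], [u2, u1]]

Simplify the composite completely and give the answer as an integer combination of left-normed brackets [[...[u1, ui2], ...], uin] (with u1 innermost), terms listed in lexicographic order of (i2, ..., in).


[[[u1, u2], u3], u4] - [[[u1, u2], u4], u3]

Antisymmetry and Jacobi reduce to u1-anchored left-normed brackets.
Composite bracket: [[u3, u4], [u2, u1]]
Expanding via [a, b] = ab - ba: 8 signed words (2^3 = 8).
Coefficients come from the u1-initial words:
  u1u2u3u4 appears with sign +1, giving the term +[[[u1, u2], u3], u4]
  u1u2u4u3 appears with sign -1, giving the term -[[[u1, u2], u4], u3]


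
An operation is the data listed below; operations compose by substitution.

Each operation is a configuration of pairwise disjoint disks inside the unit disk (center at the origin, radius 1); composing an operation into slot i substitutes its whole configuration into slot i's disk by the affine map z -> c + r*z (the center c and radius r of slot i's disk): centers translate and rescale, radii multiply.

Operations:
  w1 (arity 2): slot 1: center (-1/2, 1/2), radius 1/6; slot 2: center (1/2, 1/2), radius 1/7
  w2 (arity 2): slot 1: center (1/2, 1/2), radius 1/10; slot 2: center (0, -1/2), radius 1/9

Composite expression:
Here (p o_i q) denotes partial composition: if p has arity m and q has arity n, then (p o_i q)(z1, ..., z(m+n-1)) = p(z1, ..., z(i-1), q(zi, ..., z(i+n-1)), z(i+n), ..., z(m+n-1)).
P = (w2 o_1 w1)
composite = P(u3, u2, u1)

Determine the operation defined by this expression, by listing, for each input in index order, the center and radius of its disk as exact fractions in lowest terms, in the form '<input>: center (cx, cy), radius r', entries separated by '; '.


u1: center (0, -1/2), radius 1/9; u2: center (11/20, 11/20), radius 1/70; u3: center (9/20, 11/20), radius 1/60

Nesting under w2 composes maps z -> c + r*z down each u-path.
input u3: composing its 2 substitution steps yields center (9/20, 11/20), radius 1/60
input u2: composing its 2 substitution steps yields center (11/20, 11/20), radius 1/70
input u1: composing its 1 substitution step yields center (0, -1/2), radius 1/9


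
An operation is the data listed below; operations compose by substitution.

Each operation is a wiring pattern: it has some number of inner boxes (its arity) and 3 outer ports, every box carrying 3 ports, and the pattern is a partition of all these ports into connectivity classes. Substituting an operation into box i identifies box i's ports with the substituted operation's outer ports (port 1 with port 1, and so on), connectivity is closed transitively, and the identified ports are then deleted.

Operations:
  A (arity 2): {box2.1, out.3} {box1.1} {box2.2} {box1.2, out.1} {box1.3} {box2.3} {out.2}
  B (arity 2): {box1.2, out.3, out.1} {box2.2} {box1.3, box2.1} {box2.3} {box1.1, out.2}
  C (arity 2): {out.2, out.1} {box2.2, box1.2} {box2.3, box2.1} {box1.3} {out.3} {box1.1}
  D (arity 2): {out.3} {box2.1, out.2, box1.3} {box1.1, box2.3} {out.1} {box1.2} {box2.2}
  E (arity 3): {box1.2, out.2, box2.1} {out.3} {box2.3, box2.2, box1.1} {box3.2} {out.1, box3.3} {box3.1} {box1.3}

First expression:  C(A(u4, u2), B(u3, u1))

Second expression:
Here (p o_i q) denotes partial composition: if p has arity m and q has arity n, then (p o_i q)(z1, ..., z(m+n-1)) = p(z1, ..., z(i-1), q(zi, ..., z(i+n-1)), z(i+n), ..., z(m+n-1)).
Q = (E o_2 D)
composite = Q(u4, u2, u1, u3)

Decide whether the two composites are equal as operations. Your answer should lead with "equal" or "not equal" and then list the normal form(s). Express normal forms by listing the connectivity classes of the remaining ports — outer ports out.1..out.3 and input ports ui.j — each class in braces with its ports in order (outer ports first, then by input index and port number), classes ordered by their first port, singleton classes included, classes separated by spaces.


not equal: they reduce to {out.1, out.2} {out.3} {u1.1, u3.3} {u1.2} {u1.3} {u2.1} {u2.2} {u2.3} {u3.1} {u3.2} {u4.1} {u4.2} {u4.3} and {out.1, u3.3} {out.2, u4.2} {out.3} {u1.1, u2.3, u4.1} {u1.2} {u1.3, u2.1} {u2.2} {u3.1} {u3.2} {u4.3}

In normal form, the first expression is {out.1, out.2} {out.3} {u1.1, u3.3} {u1.2} {u1.3} {u2.1} {u2.2} {u2.3} {u3.1} {u3.2} {u4.1} {u4.2} {u4.3}
In normal form, the second expression is {out.1, u3.3} {out.2, u4.2} {out.3} {u1.1, u2.3, u4.1} {u1.2} {u1.3, u2.1} {u2.2} {u3.1} {u3.2} {u4.3}
They disagree, so not equal.


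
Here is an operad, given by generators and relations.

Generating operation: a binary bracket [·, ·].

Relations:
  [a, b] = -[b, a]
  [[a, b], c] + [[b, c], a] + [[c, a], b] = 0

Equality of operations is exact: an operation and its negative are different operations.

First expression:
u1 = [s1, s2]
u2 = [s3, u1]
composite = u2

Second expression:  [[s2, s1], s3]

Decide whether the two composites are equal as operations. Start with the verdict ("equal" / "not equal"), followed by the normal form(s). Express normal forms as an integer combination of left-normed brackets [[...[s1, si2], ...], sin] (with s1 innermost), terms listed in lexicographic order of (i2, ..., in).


The first expression, normalized: -[[s1, s2], s3]
The second expression, normalized: -[[s1, s2], s3]
Both agree, so they are equal.

equal — both sides give -[[s1, s2], s3]


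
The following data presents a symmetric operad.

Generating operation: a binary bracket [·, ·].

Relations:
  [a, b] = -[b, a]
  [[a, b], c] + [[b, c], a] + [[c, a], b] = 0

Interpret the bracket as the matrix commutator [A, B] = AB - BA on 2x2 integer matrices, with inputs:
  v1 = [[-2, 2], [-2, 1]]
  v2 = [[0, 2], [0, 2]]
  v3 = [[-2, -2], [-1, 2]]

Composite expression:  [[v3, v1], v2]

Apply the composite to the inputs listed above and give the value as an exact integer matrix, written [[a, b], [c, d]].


[[10, -4], [10, -10]]

[v3, v1] = [[6, -14], [-5, -6]]
[[v3, v1], v2] = [[10, -4], [10, -10]]


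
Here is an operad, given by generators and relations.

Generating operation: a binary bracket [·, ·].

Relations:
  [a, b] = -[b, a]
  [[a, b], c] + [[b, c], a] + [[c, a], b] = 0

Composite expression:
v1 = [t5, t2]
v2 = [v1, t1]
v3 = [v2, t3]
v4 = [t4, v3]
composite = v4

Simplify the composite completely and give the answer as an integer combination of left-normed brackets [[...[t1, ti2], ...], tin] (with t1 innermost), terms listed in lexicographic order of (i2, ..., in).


-[[[[t1, t2], t5], t3], t4] + [[[[t1, t5], t2], t3], t4]

In the tensor algebra, words opening t1 carry the t1-anchored form.
Composite bracket: [t4, [[[t5, t2], t1], t3]]
The bracket unfolds into 16 signed words via [a, b] = ab - ba (2^4 = 16).
Only words starting with t1 matter:
  from t1t2t5t3t4, sign -1: term -[[[[t1, t2], t5], t3], t4]
  from t1t5t2t3t4, sign +1: term +[[[[t1, t5], t2], t3], t4]


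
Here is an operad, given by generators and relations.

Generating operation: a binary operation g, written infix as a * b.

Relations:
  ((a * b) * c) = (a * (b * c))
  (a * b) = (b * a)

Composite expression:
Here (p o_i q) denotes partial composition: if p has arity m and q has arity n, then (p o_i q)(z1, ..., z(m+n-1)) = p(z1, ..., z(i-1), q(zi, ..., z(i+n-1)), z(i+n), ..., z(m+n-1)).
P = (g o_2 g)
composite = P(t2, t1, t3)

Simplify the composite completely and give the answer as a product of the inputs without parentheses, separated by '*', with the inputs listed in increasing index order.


t1 * t2 * t3

Reordering under g is free, so list the t-inputs canonically.
(t1 * t3) collapses to t1 * t3
(t2 * (t1 * t3)) collapses to t2 * t1 * t3
commutativity sorts the factors: t1 * t2 * t3


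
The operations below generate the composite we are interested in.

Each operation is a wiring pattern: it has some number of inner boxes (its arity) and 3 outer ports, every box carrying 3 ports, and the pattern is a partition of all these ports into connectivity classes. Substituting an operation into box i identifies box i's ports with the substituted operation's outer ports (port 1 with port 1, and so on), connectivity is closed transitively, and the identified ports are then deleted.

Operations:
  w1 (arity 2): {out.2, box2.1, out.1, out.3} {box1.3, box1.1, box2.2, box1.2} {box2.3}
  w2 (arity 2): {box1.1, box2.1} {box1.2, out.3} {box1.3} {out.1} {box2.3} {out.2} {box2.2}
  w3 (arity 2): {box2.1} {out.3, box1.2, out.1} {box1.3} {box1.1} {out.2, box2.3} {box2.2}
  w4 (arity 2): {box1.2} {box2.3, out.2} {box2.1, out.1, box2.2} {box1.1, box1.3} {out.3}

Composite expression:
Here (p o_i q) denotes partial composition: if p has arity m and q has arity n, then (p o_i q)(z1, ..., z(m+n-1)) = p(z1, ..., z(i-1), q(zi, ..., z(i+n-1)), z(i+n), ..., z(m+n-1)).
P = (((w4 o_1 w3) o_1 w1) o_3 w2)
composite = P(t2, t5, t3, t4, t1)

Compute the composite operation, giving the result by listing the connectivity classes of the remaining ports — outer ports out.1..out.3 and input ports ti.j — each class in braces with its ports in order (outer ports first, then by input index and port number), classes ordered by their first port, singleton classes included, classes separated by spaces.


{out.1, t1.1, t1.2} {out.2, t1.3} {out.3} {t2.1, t2.2, t2.3, t5.2} {t3.1, t4.1} {t3.2} {t3.3} {t4.2} {t4.3} {t5.1} {t5.3}

Reachability decides: close wires over w4-identified ports.
stage w1: inputs (t2, t5), connectivity {out.1, out.2, out.3, t5.1} {t2.1, t2.2, t2.3, t5.2} {t5.3}, out.j its boundary
stage w2: inputs (t3, t4), connectivity {out.1} {out.2} {out.3, t3.2} {t3.1, t4.1} {t3.3} {t4.2} {t4.3}, out.j its boundary
stage w3: inputs (t2, t5, t3, t4), connectivity {out.1, out.3, t5.1} {out.2, t3.2} {t2.1, t2.2, t2.3, t5.2} {t3.1, t4.1} {t3.3} {t4.2} {t4.3} {t5.3}, out.j its boundary
stage w4: inputs (t2, t5, t3, t4, t1), connectivity {out.1, t1.1, t1.2} {out.2, t1.3} {out.3} {t2.1, t2.2, t2.3, t5.2} {t3.1, t4.1} {t3.2} {t3.3} {t4.2} {t4.3} {t5.1} {t5.3}, out.j its boundary


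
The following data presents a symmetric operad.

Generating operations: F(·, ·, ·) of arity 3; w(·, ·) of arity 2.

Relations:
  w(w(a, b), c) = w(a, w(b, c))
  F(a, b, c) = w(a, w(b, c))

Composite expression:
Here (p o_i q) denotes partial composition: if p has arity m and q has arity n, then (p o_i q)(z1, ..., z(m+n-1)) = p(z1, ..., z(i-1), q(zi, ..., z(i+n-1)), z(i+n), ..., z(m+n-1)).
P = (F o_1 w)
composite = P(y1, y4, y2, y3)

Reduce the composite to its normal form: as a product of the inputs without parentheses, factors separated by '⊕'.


y1 ⊕ y4 ⊕ y2 ⊕ y3

The F-tree's shape is irrelevant; the y-reading-order decides.
w(y1, y4) collapses to y1 ⊕ y4
F(w(y1, y4), y2, y3) collapses to y1 ⊕ y4 ⊕ y2 ⊕ y3


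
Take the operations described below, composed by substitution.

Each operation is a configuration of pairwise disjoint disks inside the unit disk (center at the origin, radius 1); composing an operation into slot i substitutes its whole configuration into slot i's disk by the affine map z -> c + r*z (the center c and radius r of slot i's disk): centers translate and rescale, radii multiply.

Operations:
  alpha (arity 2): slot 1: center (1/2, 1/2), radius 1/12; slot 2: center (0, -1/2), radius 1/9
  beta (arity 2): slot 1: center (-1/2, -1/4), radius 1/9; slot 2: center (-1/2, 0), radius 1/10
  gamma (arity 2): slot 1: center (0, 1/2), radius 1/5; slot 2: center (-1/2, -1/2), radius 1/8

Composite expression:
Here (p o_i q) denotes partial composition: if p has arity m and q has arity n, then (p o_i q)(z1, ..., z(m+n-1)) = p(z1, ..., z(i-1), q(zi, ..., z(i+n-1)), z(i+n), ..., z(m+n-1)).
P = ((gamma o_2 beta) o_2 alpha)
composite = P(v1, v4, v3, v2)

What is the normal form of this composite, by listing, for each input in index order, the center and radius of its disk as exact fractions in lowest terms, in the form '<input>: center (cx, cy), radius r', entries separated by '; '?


v1: center (0, 1/2), radius 1/5; v2: center (-9/16, -1/2), radius 1/80; v3: center (-9/16, -155/288), radius 1/648; v4: center (-5/9, -151/288), radius 1/864

Follow each v-input down from gamma: c' goes to c + r*c', radius to r*r'.
input v1: applying the 1 nested substitution gives center (0, 1/2), radius 1/5
input v4: applying the 3 nested substitutions gives center (-5/9, -151/288), radius 1/864
input v3: applying the 3 nested substitutions gives center (-9/16, -155/288), radius 1/648
input v2: applying the 2 nested substitutions gives center (-9/16, -1/2), radius 1/80


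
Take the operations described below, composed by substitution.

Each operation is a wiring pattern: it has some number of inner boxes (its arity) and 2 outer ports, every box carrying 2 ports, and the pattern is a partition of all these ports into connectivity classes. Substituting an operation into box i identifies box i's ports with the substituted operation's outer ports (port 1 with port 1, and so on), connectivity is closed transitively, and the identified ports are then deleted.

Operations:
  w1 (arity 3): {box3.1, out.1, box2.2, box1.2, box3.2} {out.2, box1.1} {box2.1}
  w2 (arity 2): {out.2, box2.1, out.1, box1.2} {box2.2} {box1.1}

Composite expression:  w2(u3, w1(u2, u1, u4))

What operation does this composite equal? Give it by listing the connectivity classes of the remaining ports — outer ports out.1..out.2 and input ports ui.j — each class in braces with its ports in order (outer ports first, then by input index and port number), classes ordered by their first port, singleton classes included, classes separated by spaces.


Treat the ports identified at w2 as solder joints: merge, then drop.
after w1, the pattern on (u2, u1, u4) reads {out.1, u1.2, u2.2, u4.1, u4.2} {out.2, u2.1} {u1.1} (out.j = its outer ports)
after w2, the pattern on (u3, u2, u1, u4) reads {out.1, out.2, u1.2, u2.2, u3.2, u4.1, u4.2} {u1.1} {u2.1} {u3.1} (out.j = its outer ports)

{out.1, out.2, u1.2, u2.2, u3.2, u4.1, u4.2} {u1.1} {u2.1} {u3.1}
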